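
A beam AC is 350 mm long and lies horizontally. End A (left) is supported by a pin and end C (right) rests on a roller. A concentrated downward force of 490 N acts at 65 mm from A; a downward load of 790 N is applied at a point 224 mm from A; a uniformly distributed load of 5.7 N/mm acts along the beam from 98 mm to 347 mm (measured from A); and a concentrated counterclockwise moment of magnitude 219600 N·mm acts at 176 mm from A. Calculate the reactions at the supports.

A_x = 0, A_y = 1828 N, C_y = 871.4 N

Resultant of the distributed load: 5.7 × 249 = 1419.3 N at 222.5 mm from A.
ΣM about A: C_y·350 − 490·65 − 790·224 − (5.7·249)·222.5 + 219600 = 0 → C_y = 305004.25/350 = 871.441 ≈ 871.4 N.
ΣF_y = 0: A_y + 871.441 − 490 − 790 − 5.7·249 = 0 → A_y = 1828 N.
ΣF_x = 0: no horizontal applied forces, so A_x = 0.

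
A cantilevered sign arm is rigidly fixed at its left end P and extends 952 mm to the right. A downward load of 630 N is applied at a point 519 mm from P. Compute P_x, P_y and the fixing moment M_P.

ΣF_x = 0: P_x = 0.
ΣF_y = 0: P_y − 630 = 0 → P_y = 630.0 N.
ΣM about P: M_P − 630·519 = 0 → M_P = 327000 N·mm.

P_x = 0, P_y = 630.0 N, M_P = 327000 N·mm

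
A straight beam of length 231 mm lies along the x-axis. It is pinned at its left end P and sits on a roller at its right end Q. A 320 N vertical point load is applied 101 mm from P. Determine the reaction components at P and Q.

Moments about P: Q_y·231 − 320·101 = 0 → Q_y = 32320/231 = 139.913 ≈ 139.9 N.
ΣF_y = 0: P_y + 139.913 − 320 = 0 → P_y = 180.1 N.
ΣF_x = 0: no horizontal applied forces, so P_x = 0.

P_x = 0, P_y = 180.1 N, Q_y = 139.9 N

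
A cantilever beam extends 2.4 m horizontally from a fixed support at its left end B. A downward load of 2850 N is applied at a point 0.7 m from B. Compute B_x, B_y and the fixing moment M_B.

B_x = 0, B_y = 2850 N, M_B = 1995 N·m

ΣF_x = 0: B_x = 0.
ΣF_y = 0: B_y − 2850 = 0 → B_y = 2850 N.
ΣM about B: M_B − 2850·0.7 = 0 → M_B = 1995 N·m.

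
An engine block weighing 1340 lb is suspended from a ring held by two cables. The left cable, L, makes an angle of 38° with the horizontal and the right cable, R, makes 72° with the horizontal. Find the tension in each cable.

T_L = 440.7 lb, T_R = 1124 lb

ΣF_x = 0: −T_L·cos38° + T_R·cos72° = 0 → T_R = 2.55006·T_L.
ΣF_y = 0: T_L·sin38° + T_R·sin72° = 1340.
Substitute: T_L·(0.615661 + 2.55006·0.951057) = 1340 → T_L = 440.657 ≈ 440.7 lb.
Then T_R = 2.55006 × 440.657 = 1124 lb.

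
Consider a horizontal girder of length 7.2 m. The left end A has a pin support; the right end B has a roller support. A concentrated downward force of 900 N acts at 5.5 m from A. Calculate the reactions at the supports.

Moments about A: B_y·7.2 − 900·5.5 = 0 → B_y = 4950/7.2 = 687.5 N.
ΣF_y = 0: A_y + 687.5 − 900 = 0 → A_y = 212.5 N.
ΣF_x = 0: no horizontal applied forces, so A_x = 0.

A_x = 0, A_y = 212.5 N, B_y = 687.5 N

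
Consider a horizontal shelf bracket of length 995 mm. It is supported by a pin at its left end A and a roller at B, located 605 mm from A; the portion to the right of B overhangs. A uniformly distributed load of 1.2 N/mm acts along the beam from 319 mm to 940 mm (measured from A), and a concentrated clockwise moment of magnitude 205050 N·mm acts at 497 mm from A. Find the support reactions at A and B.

A_x = 0, A_y = -369.1 N, B_y = 1114 N

Resultant of the distributed load: 1.2 × 621 = 745.2 N at 629.5 mm from A.
Moments about A: B_y·605 − (1.2·621)·629.5 − 205050 = 0 → B_y = 674153.4/605 = 1114.3 ≈ 1114 N.
ΣF_y = 0: A_y + 1114.3 − 1.2·621 = 0 → A_y = -369.1 N.
ΣF_x = 0: no horizontal applied forces, so A_x = 0.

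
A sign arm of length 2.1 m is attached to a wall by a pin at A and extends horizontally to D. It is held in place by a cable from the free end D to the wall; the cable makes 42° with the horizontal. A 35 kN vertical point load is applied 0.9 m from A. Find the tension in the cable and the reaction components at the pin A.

T = 22.42 kN, A_x = 16.66 kN, A_y = 20.00 kN

ΣM about A: T·sin42°·2.1 − 35·0.9 = 0 → T = 31.5/(2.1·0.669131) = 22.4171 ≈ 22.42 kN.
ΣF_x = 0: A_x − T·cos42° = 0 → A_x = 22.4171 × 0.743145 = 16.66 kN.
ΣF_y = 0: A_y + T·sin42° − 35 = 0 → A_y = 35 − 22.4171 × 0.669131 = 20.00 kN.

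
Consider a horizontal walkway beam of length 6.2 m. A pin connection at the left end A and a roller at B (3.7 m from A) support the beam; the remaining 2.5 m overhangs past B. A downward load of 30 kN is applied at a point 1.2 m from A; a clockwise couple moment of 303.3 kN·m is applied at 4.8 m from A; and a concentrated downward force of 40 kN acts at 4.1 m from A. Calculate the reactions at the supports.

Moments about A: B_y·3.7 − 30·1.2 − 303.3 − 40·4.1 = 0 → B_y = 503.3/3.7 = 136.027 ≈ 136.0 kN.
ΣF_y = 0: A_y + 136.027 − 30 − 40 = 0 → A_y = -66.03 kN.
ΣF_x = 0: no horizontal applied forces, so A_x = 0.

A_x = 0, A_y = -66.03 kN, B_y = 136.0 kN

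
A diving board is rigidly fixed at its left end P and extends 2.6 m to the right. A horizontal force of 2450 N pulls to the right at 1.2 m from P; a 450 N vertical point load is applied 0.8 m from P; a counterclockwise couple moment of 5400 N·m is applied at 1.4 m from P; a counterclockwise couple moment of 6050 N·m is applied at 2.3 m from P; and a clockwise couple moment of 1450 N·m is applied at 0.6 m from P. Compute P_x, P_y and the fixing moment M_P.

P_x = -2450 N, P_y = 450.0 N, M_P = -9640 N·m

ΣF_x = 0: P_x + 2450 = 0 → P_x = -2450 N.
ΣF_y = 0: P_y − 450 = 0 → P_y = 450.0 N.
ΣM about P: M_P − 450·0.8 + 5400 + 6050 − 1450 = 0 → M_P = -9640 N·m.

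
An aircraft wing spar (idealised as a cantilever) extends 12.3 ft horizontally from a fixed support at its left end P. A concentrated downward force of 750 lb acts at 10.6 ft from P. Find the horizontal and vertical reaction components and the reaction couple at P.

P_x = 0, P_y = 750.0 lb, M_P = 7950 lb·ft

ΣF_x = 0: P_x = 0.
ΣF_y = 0: P_y − 750 = 0 → P_y = 750.0 lb.
ΣM about P: M_P − 750·10.6 = 0 → M_P = 7950 lb·ft.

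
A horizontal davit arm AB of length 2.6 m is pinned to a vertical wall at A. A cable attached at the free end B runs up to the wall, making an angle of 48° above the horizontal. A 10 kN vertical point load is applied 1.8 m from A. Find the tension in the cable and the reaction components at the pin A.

T = 9.316 kN, A_x = 6.234 kN, A_y = 3.077 kN

ΣM about A: T·sin48°·2.6 − 10·1.8 = 0 → T = 18/(2.6·0.743145) = 9.31592 ≈ 9.316 kN.
ΣF_x = 0: A_x − T·cos48° = 0 → A_x = 9.31592 × 0.669131 = 6.234 kN.
ΣF_y = 0: A_y + T·sin48° − 10 = 0 → A_y = 10 − 9.31592 × 0.743145 = 3.077 kN.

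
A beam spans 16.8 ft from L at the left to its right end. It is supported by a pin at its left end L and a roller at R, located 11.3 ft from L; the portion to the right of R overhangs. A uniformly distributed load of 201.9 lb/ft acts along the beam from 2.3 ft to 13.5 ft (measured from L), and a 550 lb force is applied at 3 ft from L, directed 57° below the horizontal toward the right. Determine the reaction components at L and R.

Resultant of the distributed load: 201.9 × 11.2 = 2261.28 lb at 7.9 ft from L.
Moments about L: R_y·11.3 − (201.9·11.2)·7.9 − 550·sin57°·3 = 0 → R_y = 19247.9/11.3 = 1703.35 ≈ 1703 lb.
ΣF_y = 0: L_y + 1703.35 − 201.9·11.2 − 550·sin57° = 0 → L_y = 1019 lb.
ΣF_x = 0: L_x + 550·cos57° = 0 → L_x = -299.6 lb.

L_x = -299.6 lb, L_y = 1019 lb, R_y = 1703 lb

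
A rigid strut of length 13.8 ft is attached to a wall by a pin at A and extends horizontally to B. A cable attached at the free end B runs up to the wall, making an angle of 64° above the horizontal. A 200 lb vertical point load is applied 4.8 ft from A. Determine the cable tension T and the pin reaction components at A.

ΣM about A: T·sin64°·13.8 − 200·4.8 = 0 → T = 960/(13.8·0.898794) = 77.3984 ≈ 77.40 lb.
ΣF_x = 0: A_x − T·cos64° = 0 → A_x = 77.3984 × 0.438371 = 33.93 lb.
ΣF_y = 0: A_y + T·sin64° − 200 = 0 → A_y = 200 − 77.3984 × 0.898794 = 130.4 lb.

T = 77.40 lb, A_x = 33.93 lb, A_y = 130.4 lb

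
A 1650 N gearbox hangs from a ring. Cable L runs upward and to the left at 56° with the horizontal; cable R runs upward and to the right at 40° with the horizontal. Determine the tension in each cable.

ΣF_x = 0: −T_L·cos56° + T_R·cos40° = 0 → T_R = 0.729974·T_L.
ΣF_y = 0: T_L·sin56° + T_R·sin40° = 1650.
Substitute: T_L·(0.829038 + 0.729974·0.642788) = 1650 → T_L = 1270.94 ≈ 1271 N.
Then T_R = 0.729974 × 1270.94 = 927.8 N.

T_L = 1271 N, T_R = 927.8 N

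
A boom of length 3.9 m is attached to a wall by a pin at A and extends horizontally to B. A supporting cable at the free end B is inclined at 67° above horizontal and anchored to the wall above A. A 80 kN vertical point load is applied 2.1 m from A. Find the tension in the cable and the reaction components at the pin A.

T = 46.80 kN, A_x = 18.29 kN, A_y = 36.92 kN

ΣM about A: T·sin67°·3.9 − 80·2.1 = 0 → T = 168/(3.9·0.920505) = 46.7971 ≈ 46.80 kN.
ΣF_x = 0: A_x − T·cos67° = 0 → A_x = 46.7971 × 0.390731 = 18.29 kN.
ΣF_y = 0: A_y + T·sin67° − 80 = 0 → A_y = 80 − 46.7971 × 0.920505 = 36.92 kN.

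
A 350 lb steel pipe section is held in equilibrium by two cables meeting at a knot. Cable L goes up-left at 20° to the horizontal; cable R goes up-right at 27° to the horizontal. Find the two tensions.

T_L = 426.4 lb, T_R = 449.7 lb

ΣF_x = 0: −T_L·cos20° + T_R·cos27° = 0 → T_R = 1.05464·T_L.
ΣF_y = 0: T_L·sin20° + T_R·sin27° = 350.
Substitute: T_L·(0.34202 + 1.05464·0.45399) = 350 → T_L = 426.405 ≈ 426.4 lb.
Then T_R = 1.05464 × 426.405 = 449.7 lb.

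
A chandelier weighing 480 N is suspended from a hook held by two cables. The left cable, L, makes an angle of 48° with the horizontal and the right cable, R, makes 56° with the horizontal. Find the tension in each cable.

ΣF_x = 0: −T_L·cos48° + T_R·cos56° = 0 → T_R = 1.1966·T_L.
ΣF_y = 0: T_L·sin48° + T_R·sin56° = 480.
Substitute: T_L·(0.743145 + 1.1966·0.829038) = 480 → T_L = 276.63 ≈ 276.6 N.
Then T_R = 1.1966 × 276.63 = 331.0 N.

T_L = 276.6 N, T_R = 331.0 N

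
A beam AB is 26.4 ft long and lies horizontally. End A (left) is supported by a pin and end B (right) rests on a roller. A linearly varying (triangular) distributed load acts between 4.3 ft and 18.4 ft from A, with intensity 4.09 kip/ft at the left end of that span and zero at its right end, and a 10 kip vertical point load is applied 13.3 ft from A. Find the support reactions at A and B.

Resultant of the triangular load: ½ × 4.09 × 14.1 = 28.8345 kip, acting at 9 ft from A (one-third of the span from the peak).
ΣM about A: B_y·26.4 − (½·4.09·14.1)·9 − 10·13.3 = 0 → B_y = 392.5105/26.4 = 14.8678 ≈ 14.87 kip.
ΣF_y = 0: A_y + 14.8678 − ½·4.09·14.1 − 10 = 0 → A_y = 23.97 kip.
ΣF_x = 0: no horizontal applied forces, so A_x = 0.

A_x = 0, A_y = 23.97 kip, B_y = 14.87 kip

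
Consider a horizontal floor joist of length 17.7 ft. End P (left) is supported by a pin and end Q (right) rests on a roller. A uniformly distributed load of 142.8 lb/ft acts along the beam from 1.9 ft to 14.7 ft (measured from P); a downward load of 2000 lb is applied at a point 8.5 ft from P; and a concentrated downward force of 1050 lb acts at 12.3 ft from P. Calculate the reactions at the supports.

P_x = 0, P_y = 2331 lb, Q_y = 2547 lb

Resultant of the distributed load: 142.8 × 12.8 = 1827.84 lb at 8.3 ft from P.
Taking moments about P: Q_y·17.7 − (142.8·12.8)·8.3 − 2000·8.5 − 1050·12.3 = 0 → Q_y = 45086.072/17.7 = 2547.24 ≈ 2547 lb.
ΣF_y = 0: P_y + 2547.24 − 142.8·12.8 − 2000 − 1050 = 0 → P_y = 2331 lb.
ΣF_x = 0: no horizontal applied forces, so P_x = 0.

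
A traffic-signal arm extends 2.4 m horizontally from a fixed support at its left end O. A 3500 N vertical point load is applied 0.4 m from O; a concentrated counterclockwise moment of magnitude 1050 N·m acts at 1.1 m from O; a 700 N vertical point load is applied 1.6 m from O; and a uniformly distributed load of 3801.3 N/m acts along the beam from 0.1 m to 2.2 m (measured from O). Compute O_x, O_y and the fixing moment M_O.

Resultant of the distributed load: 3801.3 × 2.1 = 7982.73 N at 1.15 m from O.
ΣF_x = 0: O_x = 0.
ΣF_y = 0: O_y − 3500 − 700 − 3801.3·2.1 = 0 → O_y = 12180 N.
ΣM about O: M_O − 3500·0.4 + 1050 − 700·1.6 − (3801.3·2.1)·1.15 = 0 → M_O = 10650 N·m.

O_x = 0, O_y = 12180 N, M_O = 10650 N·m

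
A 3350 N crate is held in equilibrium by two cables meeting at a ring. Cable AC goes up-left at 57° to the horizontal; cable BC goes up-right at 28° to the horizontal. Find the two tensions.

ΣF_x = 0: −T_AC·cos57° + T_BC·cos28° = 0 → T_BC = 0.616842·T_AC.
ΣF_y = 0: T_AC·sin57° + T_BC·sin28° = 3350.
Substitute: T_AC·(0.838671 + 0.616842·0.469472) = 3350 → T_AC = 2969.17 ≈ 2969 N.
Then T_BC = 0.616842 × 2969.17 = 1832 N.

T_AC = 2969 N, T_BC = 1832 N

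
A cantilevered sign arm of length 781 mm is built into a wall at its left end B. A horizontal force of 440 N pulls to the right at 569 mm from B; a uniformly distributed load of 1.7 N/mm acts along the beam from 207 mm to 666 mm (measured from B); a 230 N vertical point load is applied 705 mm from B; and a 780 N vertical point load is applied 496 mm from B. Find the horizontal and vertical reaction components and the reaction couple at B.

Resultant of the distributed load: 1.7 × 459 = 780.3 N at 436.5 mm from B.
ΣF_x = 0: B_x + 440 = 0 → B_x = -440.0 N.
ΣF_y = 0: B_y − 1.7·459 − 230 − 780 = 0 → B_y = 1790 N.
ΣM about B: M_B − (1.7·459)·436.5 − 230·705 − 780·496 = 0 → M_B = 889600 N·mm.

B_x = -440.0 N, B_y = 1790 N, M_B = 889600 N·mm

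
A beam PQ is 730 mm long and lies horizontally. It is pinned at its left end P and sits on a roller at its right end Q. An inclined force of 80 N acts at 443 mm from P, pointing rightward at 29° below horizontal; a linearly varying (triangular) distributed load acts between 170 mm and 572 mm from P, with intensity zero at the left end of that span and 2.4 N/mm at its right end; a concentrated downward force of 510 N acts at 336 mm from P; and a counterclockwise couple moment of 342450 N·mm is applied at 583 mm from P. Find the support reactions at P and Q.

Resultant of the triangular load: ½ × 2.4 × 402 = 482.4 N, acting at 438 mm from P (one-third of the span from the peak).
Taking moments about P: Q_y·730 − 80·sin29°·443 − (½·2.4·402)·438 − 510·336 + 342450 = 0 → Q_y = 57382.9/730 = 78.6067 ≈ 78.61 N.
ΣF_y = 0: P_y + 78.6067 − 80·sin29° − ½·2.4·402 − 510 = 0 → P_y = 952.6 N.
ΣF_x = 0: P_x + 80·cos29° = 0 → P_x = -69.97 N.

P_x = -69.97 N, P_y = 952.6 N, Q_y = 78.61 N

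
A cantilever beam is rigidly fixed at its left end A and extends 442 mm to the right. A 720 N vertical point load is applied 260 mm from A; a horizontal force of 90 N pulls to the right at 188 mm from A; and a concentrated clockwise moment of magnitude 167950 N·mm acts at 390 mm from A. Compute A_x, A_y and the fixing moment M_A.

ΣF_x = 0: A_x + 90 = 0 → A_x = -90.00 N.
ΣF_y = 0: A_y − 720 = 0 → A_y = 720.0 N.
ΣM about A: M_A − 720·260 − 167950 = 0 → M_A = 355200 N·mm.

A_x = -90.00 N, A_y = 720.0 N, M_A = 355200 N·mm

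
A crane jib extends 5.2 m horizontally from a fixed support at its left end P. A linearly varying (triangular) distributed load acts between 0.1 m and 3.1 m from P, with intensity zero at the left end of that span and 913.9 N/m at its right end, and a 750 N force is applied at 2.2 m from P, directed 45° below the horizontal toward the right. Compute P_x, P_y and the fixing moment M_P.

P_x = -530.3 N, P_y = 1901 N, M_P = 4046 N·m

Resultant of the triangular load: ½ × 913.9 × 3 = 1370.85 N, acting at 2.1 m from P (one-third of the span from the peak).
ΣF_x = 0: P_x + 750·cos45° = 0 → P_x = -530.3 N.
ΣF_y = 0: P_y − ½·913.9·3 − 750·sin45° = 0 → P_y = 1901 N.
ΣM about P: M_P − (½·913.9·3)·2.1 − 750·sin45°·2.2 = 0 → M_P = 4046 N·m.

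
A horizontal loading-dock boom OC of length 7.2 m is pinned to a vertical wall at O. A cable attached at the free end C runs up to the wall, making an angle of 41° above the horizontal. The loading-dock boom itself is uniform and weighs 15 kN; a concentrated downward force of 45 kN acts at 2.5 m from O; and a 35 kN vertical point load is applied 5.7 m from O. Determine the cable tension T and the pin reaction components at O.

T = 77.48 kN, O_x = 58.48 kN, O_y = 44.17 kN

ΣM about O: T·sin41°·7.2 − 15·3.6 − 45·2.5 − 35·5.7 = 0 → T = 366/(7.2·0.656059) = 77.4829 ≈ 77.48 kN.
ΣF_x = 0: O_x − T·cos41° = 0 → O_x = 77.4829 × 0.75471 = 58.48 kN.
ΣF_y = 0: O_y + T·sin41° − 15 − 45 − 35 = 0 → O_y = 95 − 77.4829 × 0.656059 = 44.17 kN.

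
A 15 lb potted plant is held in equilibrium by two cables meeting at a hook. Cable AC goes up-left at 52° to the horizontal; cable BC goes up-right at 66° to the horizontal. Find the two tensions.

T_AC = 6.910 lb, T_BC = 10.46 lb

ΣF_x = 0: −T_AC·cos52° + T_BC·cos66° = 0 → T_BC = 1.51366·T_AC.
ΣF_y = 0: T_AC·sin52° + T_BC·sin66° = 15.
Substitute: T_AC·(0.788011 + 1.51366·0.913545) = 15 → T_AC = 6.90987 ≈ 6.910 lb.
Then T_BC = 1.51366 × 6.90987 = 10.46 lb.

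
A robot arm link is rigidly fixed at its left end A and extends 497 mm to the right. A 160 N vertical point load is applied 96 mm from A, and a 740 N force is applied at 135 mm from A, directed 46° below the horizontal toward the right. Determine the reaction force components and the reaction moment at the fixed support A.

ΣF_x = 0: A_x + 740·cos46° = 0 → A_x = -514.0 N.
ΣF_y = 0: A_y − 160 − 740·sin46° = 0 → A_y = 692.3 N.
ΣM about A: M_A − 160·96 − 740·sin46°·135 = 0 → M_A = 87220 N·mm.

A_x = -514.0 N, A_y = 692.3 N, M_A = 87220 N·mm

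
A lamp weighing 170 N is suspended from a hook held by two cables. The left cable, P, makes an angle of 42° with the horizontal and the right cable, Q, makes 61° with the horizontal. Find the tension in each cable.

T_P = 84.59 N, T_Q = 129.7 N

ΣF_x = 0: −T_P·cos42° + T_Q·cos61° = 0 → T_Q = 1.53286·T_P.
ΣF_y = 0: T_P·sin42° + T_Q·sin61° = 170.
Substitute: T_P·(0.669131 + 1.53286·0.87462) = 170 → T_P = 84.5855 ≈ 84.59 N.
Then T_Q = 1.53286 × 84.5855 = 129.7 N.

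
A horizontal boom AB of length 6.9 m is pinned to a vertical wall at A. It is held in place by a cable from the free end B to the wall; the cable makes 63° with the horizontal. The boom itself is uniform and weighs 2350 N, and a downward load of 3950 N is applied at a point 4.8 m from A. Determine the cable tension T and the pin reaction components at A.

T = 4403 N, A_x = 1999 N, A_y = 2377 N

ΣM about A: T·sin63°·6.9 − 2350·3.45 − 3950·4.8 = 0 → T = 27067.5/(6.9·0.891007) = 4402.69 ≈ 4403 N.
ΣF_x = 0: A_x − T·cos63° = 0 → A_x = 4402.69 × 0.45399 = 1999 N.
ΣF_y = 0: A_y + T·sin63° − 2350 − 3950 = 0 → A_y = 6300 − 4402.69 × 0.891007 = 2377 N.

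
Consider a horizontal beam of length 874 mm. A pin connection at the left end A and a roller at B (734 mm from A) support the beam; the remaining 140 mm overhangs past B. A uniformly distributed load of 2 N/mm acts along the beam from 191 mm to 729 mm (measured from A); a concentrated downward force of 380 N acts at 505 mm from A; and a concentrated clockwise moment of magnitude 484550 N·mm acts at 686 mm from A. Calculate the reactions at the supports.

Resultant of the distributed load: 2 × 538 = 1076 N at 460 mm from A.
Taking moments about A: B_y·734 − (2·538)·460 − 380·505 − 484550 = 0 → B_y = 1171410/734 = 1595.93 ≈ 1596 N.
ΣF_y = 0: A_y + 1595.93 − 2·538 − 380 = 0 → A_y = -139.9 N.
ΣF_x = 0: no horizontal applied forces, so A_x = 0.

A_x = 0, A_y = -139.9 N, B_y = 1596 N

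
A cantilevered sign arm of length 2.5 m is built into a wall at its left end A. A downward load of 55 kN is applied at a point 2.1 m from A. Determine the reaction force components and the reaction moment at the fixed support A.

ΣF_x = 0: A_x = 0.
ΣF_y = 0: A_y − 55 = 0 → A_y = 55.00 kN.
ΣM about A: M_A − 55·2.1 = 0 → M_A = 115.5 kN·m.

A_x = 0, A_y = 55.00 kN, M_A = 115.5 kN·m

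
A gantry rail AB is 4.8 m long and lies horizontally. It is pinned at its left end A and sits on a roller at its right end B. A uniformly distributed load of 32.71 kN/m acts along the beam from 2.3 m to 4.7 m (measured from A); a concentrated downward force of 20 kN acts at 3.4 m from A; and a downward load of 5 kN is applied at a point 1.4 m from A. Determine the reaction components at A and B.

A_x = 0, A_y = 30.64 kN, B_y = 72.87 kN

Resultant of the distributed load: 32.71 × 2.4 = 78.504 kN at 3.5 m from A.
Moments about A: B_y·4.8 − (32.71·2.4)·3.5 − 20·3.4 − 5·1.4 = 0 → B_y = 349.764/4.8 = 72.8675 ≈ 72.87 kN.
ΣF_y = 0: A_y + 72.8675 − 32.71·2.4 − 20 − 5 = 0 → A_y = 30.64 kN.
ΣF_x = 0: no horizontal applied forces, so A_x = 0.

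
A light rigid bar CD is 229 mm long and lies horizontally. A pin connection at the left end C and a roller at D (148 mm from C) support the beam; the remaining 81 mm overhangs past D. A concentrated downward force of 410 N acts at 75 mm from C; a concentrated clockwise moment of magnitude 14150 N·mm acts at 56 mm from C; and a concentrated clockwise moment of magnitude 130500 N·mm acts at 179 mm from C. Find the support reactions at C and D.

C_x = 0, C_y = -775.1 N, D_y = 1185 N

ΣM about C: D_y·148 − 410·75 − 14150 − 130500 = 0 → D_y = 175400/148 = 1185.14 ≈ 1185 N.
ΣF_y = 0: C_y + 1185.14 − 410 = 0 → C_y = -775.1 N.
ΣF_x = 0: no horizontal applied forces, so C_x = 0.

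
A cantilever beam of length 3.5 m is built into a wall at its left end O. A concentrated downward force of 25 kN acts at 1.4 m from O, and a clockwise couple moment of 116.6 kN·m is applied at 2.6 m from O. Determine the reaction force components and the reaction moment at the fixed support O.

ΣF_x = 0: O_x = 0.
ΣF_y = 0: O_y − 25 = 0 → O_y = 25.00 kN.
ΣM about O: M_O − 25·1.4 − 116.6 = 0 → M_O = 151.6 kN·m.

O_x = 0, O_y = 25.00 kN, M_O = 151.6 kN·m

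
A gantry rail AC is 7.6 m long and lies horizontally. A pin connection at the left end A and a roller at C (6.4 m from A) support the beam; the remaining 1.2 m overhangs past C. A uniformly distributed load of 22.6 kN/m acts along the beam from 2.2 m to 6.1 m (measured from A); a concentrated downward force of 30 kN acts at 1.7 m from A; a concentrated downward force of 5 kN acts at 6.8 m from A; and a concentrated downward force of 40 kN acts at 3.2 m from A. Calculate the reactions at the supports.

Resultant of the distributed load: 22.6 × 3.9 = 88.14 kN at 4.15 m from A.
Moments about A: C_y·6.4 − (22.6·3.9)·4.15 − 30·1.7 − 5·6.8 − 40·3.2 = 0 → C_y = 578.781/6.4 = 90.4345 ≈ 90.43 kN.
ΣF_y = 0: A_y + 90.4345 − 22.6·3.9 − 30 − 5 − 40 = 0 → A_y = 72.71 kN.
ΣF_x = 0: no horizontal applied forces, so A_x = 0.

A_x = 0, A_y = 72.71 kN, C_y = 90.43 kN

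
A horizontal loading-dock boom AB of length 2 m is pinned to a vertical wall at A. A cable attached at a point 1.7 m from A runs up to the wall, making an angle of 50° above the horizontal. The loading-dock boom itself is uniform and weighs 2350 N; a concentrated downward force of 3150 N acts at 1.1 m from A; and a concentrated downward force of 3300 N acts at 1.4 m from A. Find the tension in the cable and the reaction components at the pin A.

T = 8013 N, A_x = 5151 N, A_y = 2662 N

ΣM about A: T·sin50°·1.7 − 2350·1 − 3150·1.1 − 3300·1.4 = 0 → T = 10435/(1.7·0.766044) = 8012.9 ≈ 8013 N.
ΣF_x = 0: A_x − T·cos50° = 0 → A_x = 8012.9 × 0.642788 = 5151 N.
ΣF_y = 0: A_y + T·sin50° − 2350 − 3150 − 3300 = 0 → A_y = 8800 − 8012.9 × 0.766044 = 2662 N.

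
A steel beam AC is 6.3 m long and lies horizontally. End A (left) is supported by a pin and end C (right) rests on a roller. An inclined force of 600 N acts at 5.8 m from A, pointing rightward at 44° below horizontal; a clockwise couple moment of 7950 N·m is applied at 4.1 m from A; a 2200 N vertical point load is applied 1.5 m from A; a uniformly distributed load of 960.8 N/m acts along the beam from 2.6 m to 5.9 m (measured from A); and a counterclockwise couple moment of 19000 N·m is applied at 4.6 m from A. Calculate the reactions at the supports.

A_x = -431.6 N, A_y = 4495 N, C_y = 1292 N

Resultant of the distributed load: 960.8 × 3.3 = 3170.64 N at 4.25 m from A.
Taking moments about A: C_y·6.3 − 600·sin44°·5.8 − 7950 − 2200·1.5 − (960.8·3.3)·4.25 + 19000 = 0 → C_y = 8142.63/6.3 = 1292.48 ≈ 1292 N.
ΣF_y = 0: A_y + 1292.48 − 600·sin44° − 2200 − 960.8·3.3 = 0 → A_y = 4495 N.
ΣF_x = 0: A_x + 600·cos44° = 0 → A_x = -431.6 N.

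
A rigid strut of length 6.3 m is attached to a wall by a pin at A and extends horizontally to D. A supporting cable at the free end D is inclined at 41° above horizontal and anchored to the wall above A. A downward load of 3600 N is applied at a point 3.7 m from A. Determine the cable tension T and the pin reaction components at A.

ΣM about A: T·sin41°·6.3 − 3600·3.7 = 0 → T = 13320/(6.3·0.656059) = 3222.71 ≈ 3223 N.
ΣF_x = 0: A_x − T·cos41° = 0 → A_x = 3222.71 × 0.75471 = 2432 N.
ΣF_y = 0: A_y + T·sin41° − 3600 = 0 → A_y = 3600 − 3222.71 × 0.656059 = 1486 N.

T = 3223 N, A_x = 2432 N, A_y = 1486 N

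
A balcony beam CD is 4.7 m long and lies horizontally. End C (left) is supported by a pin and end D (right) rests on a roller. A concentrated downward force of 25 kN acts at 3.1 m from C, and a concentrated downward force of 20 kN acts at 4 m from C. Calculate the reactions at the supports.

ΣM about C: D_y·4.7 − 25·3.1 − 20·4 = 0 → D_y = 157.5/4.7 = 33.5106 ≈ 33.51 kN.
ΣF_y = 0: C_y + 33.5106 − 25 − 20 = 0 → C_y = 11.49 kN.
ΣF_x = 0: no horizontal applied forces, so C_x = 0.

C_x = 0, C_y = 11.49 kN, D_y = 33.51 kN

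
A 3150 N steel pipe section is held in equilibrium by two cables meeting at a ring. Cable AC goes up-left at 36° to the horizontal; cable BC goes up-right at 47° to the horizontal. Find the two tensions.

ΣF_x = 0: −T_AC·cos36° + T_BC·cos47° = 0 → T_BC = 1.18624·T_AC.
ΣF_y = 0: T_AC·sin36° + T_BC·sin47° = 3150.
Substitute: T_AC·(0.587785 + 1.18624·0.731354) = 3150 → T_AC = 2164.43 ≈ 2164 N.
Then T_BC = 1.18624 × 2164.43 = 2568 N.

T_AC = 2164 N, T_BC = 2568 N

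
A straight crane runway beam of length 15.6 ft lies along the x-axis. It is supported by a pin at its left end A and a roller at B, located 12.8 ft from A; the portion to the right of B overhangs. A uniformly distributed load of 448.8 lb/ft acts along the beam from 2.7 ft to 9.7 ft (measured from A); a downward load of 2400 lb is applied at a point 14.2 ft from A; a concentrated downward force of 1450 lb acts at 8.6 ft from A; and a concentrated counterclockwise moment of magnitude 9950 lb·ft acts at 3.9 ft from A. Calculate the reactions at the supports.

Resultant of the distributed load: 448.8 × 7 = 3141.6 lb at 6.2 ft from A.
Moments about A: B_y·12.8 − (448.8·7)·6.2 − 2400·14.2 − 1450·8.6 + 9950 = 0 → B_y = 56077.92/12.8 = 4381.09 ≈ 4381 lb.
ΣF_y = 0: A_y + 4381.09 − 448.8·7 − 2400 − 1450 = 0 → A_y = 2611 lb.
ΣF_x = 0: no horizontal applied forces, so A_x = 0.

A_x = 0, A_y = 2611 lb, B_y = 4381 lb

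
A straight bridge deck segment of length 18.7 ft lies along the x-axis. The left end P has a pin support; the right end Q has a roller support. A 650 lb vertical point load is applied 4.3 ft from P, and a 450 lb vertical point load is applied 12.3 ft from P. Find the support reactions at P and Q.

P_x = 0, P_y = 654.5 lb, Q_y = 445.5 lb

Taking moments about P: Q_y·18.7 − 650·4.3 − 450·12.3 = 0 → Q_y = 8330/18.7 = 445.455 ≈ 445.5 lb.
ΣF_y = 0: P_y + 445.455 − 650 − 450 = 0 → P_y = 654.5 lb.
ΣF_x = 0: no horizontal applied forces, so P_x = 0.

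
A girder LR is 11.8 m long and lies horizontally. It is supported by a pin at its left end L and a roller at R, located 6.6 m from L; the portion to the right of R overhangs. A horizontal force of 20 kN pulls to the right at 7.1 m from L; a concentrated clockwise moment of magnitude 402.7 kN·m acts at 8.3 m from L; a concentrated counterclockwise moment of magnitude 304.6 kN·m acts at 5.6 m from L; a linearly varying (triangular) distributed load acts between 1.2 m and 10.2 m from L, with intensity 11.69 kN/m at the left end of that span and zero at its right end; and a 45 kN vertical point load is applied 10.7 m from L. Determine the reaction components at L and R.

L_x = -20.00 kN, L_y = -23.69 kN, R_y = 121.3 kN

Resultant of the triangular load: ½ × 11.69 × 9 = 52.605 kN, acting at 4.2 m from L (one-third of the span from the peak).
Taking moments about L: R_y·6.6 − 402.7 + 304.6 − (½·11.69·9)·4.2 − 45·10.7 = 0 → R_y = 800.541/6.6 = 121.294 ≈ 121.3 kN.
ΣF_y = 0: L_y + 121.294 − ½·11.69·9 − 45 = 0 → L_y = -23.69 kN.
ΣF_x = 0: L_x + 20 = 0 → L_x = -20.00 kN.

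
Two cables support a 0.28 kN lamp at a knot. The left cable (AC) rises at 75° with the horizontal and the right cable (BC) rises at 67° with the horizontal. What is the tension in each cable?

T_AC = 0.1777 kN, T_BC = 0.1177 kN

ΣF_x = 0: −T_AC·cos75° + T_BC·cos67° = 0 → T_BC = 0.662397·T_AC.
ΣF_y = 0: T_AC·sin75° + T_BC·sin67° = 0.28.
Substitute: T_AC·(0.965926 + 0.662397·0.920505) = 0.28 → T_AC = 0.177703 ≈ 0.1777 kN.
Then T_BC = 0.662397 × 0.177703 = 0.1177 kN.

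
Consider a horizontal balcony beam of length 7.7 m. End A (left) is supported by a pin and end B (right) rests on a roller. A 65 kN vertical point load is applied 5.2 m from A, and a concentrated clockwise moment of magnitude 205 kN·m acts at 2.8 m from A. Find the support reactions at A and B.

Moments about A: B_y·7.7 − 65·5.2 − 205 = 0 → B_y = 543/7.7 = 70.5195 ≈ 70.52 kN.
ΣF_y = 0: A_y + 70.5195 − 65 = 0 → A_y = -5.519 kN.
ΣF_x = 0: no horizontal applied forces, so A_x = 0.

A_x = 0, A_y = -5.519 kN, B_y = 70.52 kN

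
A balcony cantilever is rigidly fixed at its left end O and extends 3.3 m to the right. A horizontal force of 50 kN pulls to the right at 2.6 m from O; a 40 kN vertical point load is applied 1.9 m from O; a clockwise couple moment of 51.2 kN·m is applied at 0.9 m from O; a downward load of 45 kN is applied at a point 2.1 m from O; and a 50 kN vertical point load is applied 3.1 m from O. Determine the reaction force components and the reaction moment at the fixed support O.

ΣF_x = 0: O_x + 50 = 0 → O_x = -50.00 kN.
ΣF_y = 0: O_y − 40 − 45 − 50 = 0 → O_y = 135.0 kN.
ΣM about O: M_O − 40·1.9 − 51.2 − 45·2.1 − 50·3.1 = 0 → M_O = 376.7 kN·m.

O_x = -50.00 kN, O_y = 135.0 kN, M_O = 376.7 kN·m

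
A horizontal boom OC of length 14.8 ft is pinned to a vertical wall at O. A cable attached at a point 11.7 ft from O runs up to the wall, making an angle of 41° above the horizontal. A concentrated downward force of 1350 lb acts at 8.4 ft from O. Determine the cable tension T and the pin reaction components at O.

T = 1477 lb, O_x = 1115 lb, O_y = 380.8 lb

ΣM about O: T·sin41°·11.7 − 1350·8.4 = 0 → T = 11340/(11.7·0.656059) = 1477.35 ≈ 1477 lb.
ΣF_x = 0: O_x − T·cos41° = 0 → O_x = 1477.35 × 0.75471 = 1115 lb.
ΣF_y = 0: O_y + T·sin41° − 1350 = 0 → O_y = 1350 − 1477.35 × 0.656059 = 380.8 lb.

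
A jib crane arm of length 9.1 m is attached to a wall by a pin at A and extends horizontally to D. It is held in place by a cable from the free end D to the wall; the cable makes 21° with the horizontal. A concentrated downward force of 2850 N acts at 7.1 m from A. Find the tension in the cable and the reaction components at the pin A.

ΣM about A: T·sin21°·9.1 − 2850·7.1 = 0 → T = 20235/(9.1·0.358368) = 6204.87 ≈ 6205 N.
ΣF_x = 0: A_x − T·cos21° = 0 → A_x = 6204.87 × 0.93358 = 5793 N.
ΣF_y = 0: A_y + T·sin21° − 2850 = 0 → A_y = 2850 − 6204.87 × 0.358368 = 626.4 N.

T = 6205 N, A_x = 5793 N, A_y = 626.4 N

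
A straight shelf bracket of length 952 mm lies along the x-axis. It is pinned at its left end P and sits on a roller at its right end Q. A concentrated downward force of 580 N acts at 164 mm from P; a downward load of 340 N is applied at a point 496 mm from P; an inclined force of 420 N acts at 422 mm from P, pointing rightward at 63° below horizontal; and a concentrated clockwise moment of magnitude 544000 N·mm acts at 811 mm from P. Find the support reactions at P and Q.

P_x = -190.7 N, P_y = 279.9 N, Q_y = 1014 N

ΣM about P: Q_y·952 − 580·164 − 340·496 − 420·sin63°·422 − 544000 = 0 → Q_y = 965682/952 = 1014.37 ≈ 1014 N.
ΣF_y = 0: P_y + 1014.37 − 580 − 340 − 420·sin63° = 0 → P_y = 279.9 N.
ΣF_x = 0: P_x + 420·cos63° = 0 → P_x = -190.7 N.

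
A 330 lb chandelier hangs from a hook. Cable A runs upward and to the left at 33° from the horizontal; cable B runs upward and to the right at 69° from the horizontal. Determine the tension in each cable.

ΣF_x = 0: −T_A·cos33° + T_B·cos69° = 0 → T_B = 2.34025·T_A.
ΣF_y = 0: T_A·sin33° + T_B·sin69° = 330.
Substitute: T_A·(0.544639 + 2.34025·0.93358) = 330 → T_A = 120.903 ≈ 120.9 lb.
Then T_B = 2.34025 × 120.903 = 282.9 lb.

T_A = 120.9 lb, T_B = 282.9 lb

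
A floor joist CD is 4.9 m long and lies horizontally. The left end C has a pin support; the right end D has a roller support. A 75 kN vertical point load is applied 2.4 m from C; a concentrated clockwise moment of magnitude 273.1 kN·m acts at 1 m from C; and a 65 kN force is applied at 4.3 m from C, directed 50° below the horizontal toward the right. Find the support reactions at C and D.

ΣM about C: D_y·4.9 − 75·2.4 − 273.1 − 65·sin50°·4.3 = 0 → D_y = 667.209/4.9 = 136.165 ≈ 136.2 kN.
ΣF_y = 0: C_y + 136.165 − 75 − 65·sin50° = 0 → C_y = -11.37 kN.
ΣF_x = 0: C_x + 65·cos50° = 0 → C_x = -41.78 kN.

C_x = -41.78 kN, C_y = -11.37 kN, D_y = 136.2 kN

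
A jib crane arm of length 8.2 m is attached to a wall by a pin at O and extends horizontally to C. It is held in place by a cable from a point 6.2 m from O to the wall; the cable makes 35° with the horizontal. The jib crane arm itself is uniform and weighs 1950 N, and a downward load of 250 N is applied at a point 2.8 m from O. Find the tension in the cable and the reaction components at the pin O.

T = 2445 N, O_x = 2003 N, O_y = 797.6 N

ΣM about O: T·sin35°·6.2 − 1950·4.1 − 250·2.8 = 0 → T = 8695/(6.2·0.573576) = 2445.05 ≈ 2445 N.
ΣF_x = 0: O_x − T·cos35° = 0 → O_x = 2445.05 × 0.819152 = 2003 N.
ΣF_y = 0: O_y + T·sin35° − 1950 − 250 = 0 → O_y = 2200 − 2445.05 × 0.573576 = 797.6 N.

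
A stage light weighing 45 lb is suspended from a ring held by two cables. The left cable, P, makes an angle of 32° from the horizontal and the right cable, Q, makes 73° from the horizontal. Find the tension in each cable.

T_P = 13.62 lb, T_Q = 39.51 lb

ΣF_x = 0: −T_P·cos32° + T_Q·cos73° = 0 → T_Q = 2.90058·T_P.
ΣF_y = 0: T_P·sin32° + T_Q·sin73° = 45.
Substitute: T_P·(0.529919 + 2.90058·0.956305) = 45 → T_P = 13.6209 ≈ 13.62 lb.
Then T_Q = 2.90058 × 13.6209 = 39.51 lb.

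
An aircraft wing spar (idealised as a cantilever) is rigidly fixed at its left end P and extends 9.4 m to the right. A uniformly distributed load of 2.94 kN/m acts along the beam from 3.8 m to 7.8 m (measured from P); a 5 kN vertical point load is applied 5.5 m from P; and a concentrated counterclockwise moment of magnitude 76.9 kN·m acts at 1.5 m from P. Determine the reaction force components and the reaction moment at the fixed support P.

Resultant of the distributed load: 2.94 × 4 = 11.76 kN at 5.8 m from P.
ΣF_x = 0: P_x = 0.
ΣF_y = 0: P_y − 2.94·4 − 5 = 0 → P_y = 16.76 kN.
ΣM about P: M_P − (2.94·4)·5.8 − 5·5.5 + 76.9 = 0 → M_P = 18.81 kN·m.

P_x = 0, P_y = 16.76 kN, M_P = 18.81 kN·m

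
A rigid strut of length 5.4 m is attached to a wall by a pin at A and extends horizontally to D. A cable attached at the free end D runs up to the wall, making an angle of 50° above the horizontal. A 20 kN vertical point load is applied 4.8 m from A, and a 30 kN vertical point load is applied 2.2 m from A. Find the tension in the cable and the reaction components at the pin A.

T = 39.16 kN, A_x = 25.17 kN, A_y = 20.00 kN

ΣM about A: T·sin50°·5.4 − 20·4.8 − 30·2.2 = 0 → T = 162/(5.4·0.766044) = 39.1622 ≈ 39.16 kN.
ΣF_x = 0: A_x − T·cos50° = 0 → A_x = 39.1622 × 0.642788 = 25.17 kN.
ΣF_y = 0: A_y + T·sin50° − 20 − 30 = 0 → A_y = 50 − 39.1622 × 0.766044 = 20.00 kN.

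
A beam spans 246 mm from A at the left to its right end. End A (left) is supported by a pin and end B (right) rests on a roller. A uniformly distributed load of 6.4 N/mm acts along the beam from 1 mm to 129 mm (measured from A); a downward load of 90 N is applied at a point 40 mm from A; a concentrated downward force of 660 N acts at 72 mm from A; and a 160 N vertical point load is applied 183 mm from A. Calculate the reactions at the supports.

A_x = 0, A_y = 1186 N, B_y = 543.3 N

Resultant of the distributed load: 6.4 × 128 = 819.2 N at 65 mm from A.
Moments about A: B_y·246 − (6.4·128)·65 − 90·40 − 660·72 − 160·183 = 0 → B_y = 133648/246 = 543.285 ≈ 543.3 N.
ΣF_y = 0: A_y + 543.285 − 6.4·128 − 90 − 660 − 160 = 0 → A_y = 1186 N.
ΣF_x = 0: no horizontal applied forces, so A_x = 0.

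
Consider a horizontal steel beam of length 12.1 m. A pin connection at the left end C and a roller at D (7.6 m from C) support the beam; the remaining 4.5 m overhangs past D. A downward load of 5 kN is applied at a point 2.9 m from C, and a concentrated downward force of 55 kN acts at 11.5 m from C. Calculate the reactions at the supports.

C_x = 0, C_y = -25.13 kN, D_y = 85.13 kN

ΣM about C: D_y·7.6 − 5·2.9 − 55·11.5 = 0 → D_y = 647/7.6 = 85.1316 ≈ 85.13 kN.
ΣF_y = 0: C_y + 85.1316 − 5 − 55 = 0 → C_y = -25.13 kN.
ΣF_x = 0: no horizontal applied forces, so C_x = 0.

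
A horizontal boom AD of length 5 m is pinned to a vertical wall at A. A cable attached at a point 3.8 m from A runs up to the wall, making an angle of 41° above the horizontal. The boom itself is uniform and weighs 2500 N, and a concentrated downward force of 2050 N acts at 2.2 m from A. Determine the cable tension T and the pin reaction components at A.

ΣM about A: T·sin41°·3.8 − 2500·2.5 − 2050·2.2 = 0 → T = 10760/(3.8·0.656059) = 4316.04 ≈ 4316 N.
ΣF_x = 0: A_x − T·cos41° = 0 → A_x = 4316.04 × 0.75471 = 3257 N.
ΣF_y = 0: A_y + T·sin41° − 2500 − 2050 = 0 → A_y = 4550 − 4316.04 × 0.656059 = 1718 N.

T = 4316 N, A_x = 3257 N, A_y = 1718 N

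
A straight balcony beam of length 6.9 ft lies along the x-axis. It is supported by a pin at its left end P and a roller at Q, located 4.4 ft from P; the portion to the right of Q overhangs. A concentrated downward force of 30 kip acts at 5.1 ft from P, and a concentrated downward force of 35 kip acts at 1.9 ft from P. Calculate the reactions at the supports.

Moments about P: Q_y·4.4 − 30·5.1 − 35·1.9 = 0 → Q_y = 219.5/4.4 = 49.8864 ≈ 49.89 kip.
ΣF_y = 0: P_y + 49.8864 − 30 − 35 = 0 → P_y = 15.11 kip.
ΣF_x = 0: no horizontal applied forces, so P_x = 0.

P_x = 0, P_y = 15.11 kip, Q_y = 49.89 kip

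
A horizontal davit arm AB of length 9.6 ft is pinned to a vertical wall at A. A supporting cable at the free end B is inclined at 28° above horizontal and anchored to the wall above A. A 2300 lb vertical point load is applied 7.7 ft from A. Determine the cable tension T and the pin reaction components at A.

ΣM about A: T·sin28°·9.6 − 2300·7.7 = 0 → T = 17710/(9.6·0.469472) = 3929.5 ≈ 3930 lb.
ΣF_x = 0: A_x − T·cos28° = 0 → A_x = 3929.5 × 0.882948 = 3470 lb.
ΣF_y = 0: A_y + T·sin28° − 2300 = 0 → A_y = 2300 − 3929.5 × 0.469472 = 455.2 lb.

T = 3930 lb, A_x = 3470 lb, A_y = 455.2 lb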